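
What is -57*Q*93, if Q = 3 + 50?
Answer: -280953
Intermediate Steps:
Q = 53
-57*Q*93 = -57*53*93 = -3021*93 = -280953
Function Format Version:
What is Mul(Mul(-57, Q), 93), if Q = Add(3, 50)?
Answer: -280953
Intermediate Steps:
Q = 53
Mul(Mul(-57, Q), 93) = Mul(Mul(-57, 53), 93) = Mul(-3021, 93) = -280953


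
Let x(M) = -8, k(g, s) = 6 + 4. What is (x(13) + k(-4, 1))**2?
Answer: 4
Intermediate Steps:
k(g, s) = 10
(x(13) + k(-4, 1))**2 = (-8 + 10)**2 = 2**2 = 4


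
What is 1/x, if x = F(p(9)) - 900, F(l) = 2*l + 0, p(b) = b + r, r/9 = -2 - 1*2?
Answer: -1/954 ≈ -0.0010482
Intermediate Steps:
r = -36 (r = 9*(-2 - 1*2) = 9*(-2 - 2) = 9*(-4) = -36)
p(b) = -36 + b (p(b) = b - 36 = -36 + b)
F(l) = 2*l
x = -954 (x = 2*(-36 + 9) - 900 = 2*(-27) - 900 = -54 - 900 = -954)
1/x = 1/(-954) = -1/954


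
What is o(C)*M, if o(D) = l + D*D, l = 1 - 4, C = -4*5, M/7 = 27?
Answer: 75033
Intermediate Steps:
M = 189 (M = 7*27 = 189)
C = -20
l = -3
o(D) = -3 + D**2 (o(D) = -3 + D*D = -3 + D**2)
o(C)*M = (-3 + (-20)**2)*189 = (-3 + 400)*189 = 397*189 = 75033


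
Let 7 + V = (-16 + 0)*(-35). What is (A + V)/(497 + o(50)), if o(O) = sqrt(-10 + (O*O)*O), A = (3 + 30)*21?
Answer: 6958/1371 - 14*sqrt(124990)/1371 ≈ 1.4650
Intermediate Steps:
A = 693 (A = 33*21 = 693)
V = 553 (V = -7 + (-16 + 0)*(-35) = -7 - 16*(-35) = -7 + 560 = 553)
o(O) = sqrt(-10 + O**3) (o(O) = sqrt(-10 + O**2*O) = sqrt(-10 + O**3))
(A + V)/(497 + o(50)) = (693 + 553)/(497 + sqrt(-10 + 50**3)) = 1246/(497 + sqrt(-10 + 125000)) = 1246/(497 + sqrt(124990))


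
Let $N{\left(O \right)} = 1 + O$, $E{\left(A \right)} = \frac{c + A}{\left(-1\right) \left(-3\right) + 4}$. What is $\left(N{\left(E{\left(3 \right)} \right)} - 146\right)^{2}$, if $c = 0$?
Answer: $\frac{1024144}{49} \approx 20901.0$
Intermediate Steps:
$E{\left(A \right)} = \frac{A}{7}$ ($E{\left(A \right)} = \frac{0 + A}{\left(-1\right) \left(-3\right) + 4} = \frac{A}{3 + 4} = \frac{A}{7}$)
$\left(N{\left(E{\left(3 \right)} \right)} - 146\right)^{2} = \left(\left(1 + \frac{1}{7} \cdot 3\right) - 146\right)^{2} = \left(\left(1 + \frac{3}{7}\right) - 146\right)^{2} = \left(\frac{10}{7} - 146\right)^{2} = \left(- \frac{1012}{7}\right)^{2} = \frac{1024144}{49}$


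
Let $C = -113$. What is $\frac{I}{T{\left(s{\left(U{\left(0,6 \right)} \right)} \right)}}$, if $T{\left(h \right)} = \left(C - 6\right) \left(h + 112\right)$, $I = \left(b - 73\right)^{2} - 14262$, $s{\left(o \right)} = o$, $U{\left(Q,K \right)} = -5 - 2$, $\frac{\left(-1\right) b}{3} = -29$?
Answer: $\frac{14066}{12495} \approx 1.1257$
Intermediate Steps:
$b = 87$ ($b = \left(-3\right) \left(-29\right) = 87$)
$U{\left(Q,K \right)} = -7$ ($U{\left(Q,K \right)} = -5 - 2 = -7$)
$I = -14066$ ($I = \left(87 - 73\right)^{2} - 14262 = 14^{2} - 14262 = 196 - 14262 = -14066$)
$T{\left(h \right)} = -13328 - 119 h$ ($T{\left(h \right)} = \left(-113 - 6\right) \left(h + 112\right) = - 119 \left(112 + h\right) = -13328 - 119 h$)
$\frac{I}{T{\left(s{\left(U{\left(0,6 \right)} \right)} \right)}} = - \frac{14066}{-13328 - -833} = - \frac{14066}{-13328 + 833} = - \frac{14066}{-12495} = \left(-14066\right) \left(- \frac{1}{12495}\right) = \frac{14066}{12495}$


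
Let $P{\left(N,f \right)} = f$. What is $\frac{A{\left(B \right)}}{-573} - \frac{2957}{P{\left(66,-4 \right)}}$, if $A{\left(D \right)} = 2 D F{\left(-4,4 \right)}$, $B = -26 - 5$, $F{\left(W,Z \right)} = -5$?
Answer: $\frac{1693121}{2292} \approx 738.71$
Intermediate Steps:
$B = -31$ ($B = -26 - 5 = -31$)
$A{\left(D \right)} = - 10 D$ ($A{\left(D \right)} = 2 D \left(-5\right) = - 10 D$)
$\frac{A{\left(B \right)}}{-573} - \frac{2957}{P{\left(66,-4 \right)}} = \frac{\left(-10\right) \left(-31\right)}{-573} - \frac{2957}{-4} = 310 \left(- \frac{1}{573}\right) - - \frac{2957}{4} = - \frac{310}{573} + \frac{2957}{4} = \frac{1693121}{2292}$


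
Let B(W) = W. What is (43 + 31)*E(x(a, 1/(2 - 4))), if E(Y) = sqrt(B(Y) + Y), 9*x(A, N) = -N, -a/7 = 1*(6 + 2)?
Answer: 74/3 ≈ 24.667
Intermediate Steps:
a = -56 (a = -7*(6 + 2) = -7*8 = -56)
x(A, N) = -N/9 (x(A, N) = (-N)/9 = -N/9)
E(Y) = sqrt(2)*sqrt(Y) (E(Y) = sqrt(Y + Y) = sqrt(2*Y) = sqrt(2)*sqrt(Y))
(43 + 31)*E(x(a, 1/(2 - 4))) = (43 + 31)*(sqrt(2)*sqrt(-1/(9*(2 - 4)))) = 74*(sqrt(2)*sqrt(-1/9/(-2))) = 74*(sqrt(2)*sqrt(-1/9*(-1/2))) = 74*(sqrt(2)*sqrt(1/18)) = 74*(sqrt(2)*(sqrt(2)/6)) = 74*(1/3) = 74/3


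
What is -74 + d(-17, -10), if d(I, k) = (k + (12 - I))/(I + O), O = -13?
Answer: -2239/30 ≈ -74.633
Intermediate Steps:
d(I, k) = (12 + k - I)/(-13 + I) (d(I, k) = (k + (12 - I))/(I - 13) = (12 + k - I)/(-13 + I))
-74 + d(-17, -10) = -74 + (12 - 10 - 1*(-17))/(-13 - 17) = -74 + (12 - 10 + 17)/(-30) = -74 - 1/30*19 = -74 - 19/30 = -2239/30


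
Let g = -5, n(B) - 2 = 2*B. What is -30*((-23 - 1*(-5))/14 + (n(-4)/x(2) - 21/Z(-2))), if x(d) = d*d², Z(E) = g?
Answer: -909/14 ≈ -64.929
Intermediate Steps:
n(B) = 2 + 2*B
Z(E) = -5
x(d) = d³
-30*((-23 - 1*(-5))/14 + (n(-4)/x(2) - 21/Z(-2))) = -30*((-23 - 1*(-5))/14 + ((2 + 2*(-4))/(2³) - 21/(-5))) = -30*((-23 + 5)*(1/14) + ((2 - 8)/8 - 21*(-⅕))) = -30*(-18*1/14 + (-6*⅛ + 21/5)) = -30*(-9/7 + (-¾ + 21/5)) = -30*(-9/7 + 69/20) = -30*303/140 = -909/14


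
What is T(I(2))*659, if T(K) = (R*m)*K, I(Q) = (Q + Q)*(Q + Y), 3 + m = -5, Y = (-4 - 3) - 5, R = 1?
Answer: 210880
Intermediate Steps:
Y = -12 (Y = -7 - 5 = -12)
m = -8 (m = -3 - 5 = -8)
I(Q) = 2*Q*(-12 + Q) (I(Q) = (Q + Q)*(Q - 12) = (2*Q)*(-12 + Q) = 2*Q*(-12 + Q))
T(K) = -8*K (T(K) = (1*(-8))*K = -8*K)
T(I(2))*659 = -16*2*(-12 + 2)*659 = -16*2*(-10)*659 = -8*(-40)*659 = 320*659 = 210880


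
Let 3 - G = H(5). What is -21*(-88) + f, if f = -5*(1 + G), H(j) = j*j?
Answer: 1953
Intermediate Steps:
H(j) = j²
G = -22 (G = 3 - 1*5² = 3 - 1*25 = 3 - 25 = -22)
f = 105 (f = -5*(1 - 22) = -5*(-21) = 105)
-21*(-88) + f = -21*(-88) + 105 = 1848 + 105 = 1953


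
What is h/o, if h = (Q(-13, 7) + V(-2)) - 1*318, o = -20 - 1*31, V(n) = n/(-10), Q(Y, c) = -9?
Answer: 1634/255 ≈ 6.4078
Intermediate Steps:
V(n) = -n/10 (V(n) = n*(-1/10) = -n/10)
o = -51 (o = -20 - 31 = -51)
h = -1634/5 (h = (-9 - 1/10*(-2)) - 1*318 = (-9 + 1/5) - 318 = -44/5 - 318 = -1634/5 ≈ -326.80)
h/o = -1634/5/(-51) = -1634/5*(-1/51) = 1634/255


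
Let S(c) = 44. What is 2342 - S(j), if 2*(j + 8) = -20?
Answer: 2298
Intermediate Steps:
j = -18 (j = -8 + (½)*(-20) = -8 - 10 = -18)
2342 - S(j) = 2342 - 1*44 = 2342 - 44 = 2298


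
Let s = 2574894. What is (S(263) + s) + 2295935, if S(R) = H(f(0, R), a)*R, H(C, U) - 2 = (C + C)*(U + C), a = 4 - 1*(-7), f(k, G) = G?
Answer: 42775967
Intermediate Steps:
a = 11 (a = 4 + 7 = 11)
H(C, U) = 2 + 2*C*(C + U) (H(C, U) = 2 + (C + C)*(U + C) = 2 + (2*C)*(C + U) = 2 + 2*C*(C + U))
S(R) = R*(2 + 2*R**2 + 22*R) (S(R) = (2 + 2*R**2 + 2*R*11)*R = (2 + 2*R**2 + 22*R)*R = R*(2 + 2*R**2 + 22*R))
(S(263) + s) + 2295935 = (2*263*(1 + 263**2 + 11*263) + 2574894) + 2295935 = (2*263*(1 + 69169 + 2893) + 2574894) + 2295935 = (2*263*72063 + 2574894) + 2295935 = (37905138 + 2574894) + 2295935 = 40480032 + 2295935 = 42775967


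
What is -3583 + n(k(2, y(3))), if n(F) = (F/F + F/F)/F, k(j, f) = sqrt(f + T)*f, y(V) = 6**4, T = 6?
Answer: -3583 + sqrt(1302)/843696 ≈ -3583.0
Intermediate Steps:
y(V) = 1296
k(j, f) = f*sqrt(6 + f) (k(j, f) = sqrt(f + 6)*f = sqrt(6 + f)*f = f*sqrt(6 + f))
n(F) = 2/F (n(F) = (1 + 1)/F = 2/F)
-3583 + n(k(2, y(3))) = -3583 + 2/((1296*sqrt(6 + 1296))) = -3583 + 2/((1296*sqrt(1302))) = -3583 + 2*(sqrt(1302)/1687392) = -3583 + sqrt(1302)/843696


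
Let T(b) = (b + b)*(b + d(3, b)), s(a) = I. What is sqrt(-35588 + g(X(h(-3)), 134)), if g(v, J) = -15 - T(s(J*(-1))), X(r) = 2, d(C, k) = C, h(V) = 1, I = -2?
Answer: I*sqrt(35599) ≈ 188.68*I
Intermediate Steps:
s(a) = -2
T(b) = 2*b*(3 + b) (T(b) = (b + b)*(b + 3) = (2*b)*(3 + b) = 2*b*(3 + b))
g(v, J) = -11 (g(v, J) = -15 - 2*(-2)*(3 - 2) = -15 - 2*(-2) = -15 - 1*(-4) = -15 + 4 = -11)
sqrt(-35588 + g(X(h(-3)), 134)) = sqrt(-35588 - 11) = sqrt(-35599) = I*sqrt(35599)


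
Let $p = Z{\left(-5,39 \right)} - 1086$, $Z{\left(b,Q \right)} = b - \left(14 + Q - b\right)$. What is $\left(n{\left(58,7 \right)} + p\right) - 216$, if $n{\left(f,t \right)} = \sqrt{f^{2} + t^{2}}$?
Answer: $-1365 + \sqrt{3413} \approx -1306.6$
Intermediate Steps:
$Z{\left(b,Q \right)} = -14 - Q + 2 b$ ($Z{\left(b,Q \right)} = b - \left(14 + Q - b\right) = -14 - Q + 2 b$)
$p = -1149$ ($p = \left(-14 - 39 + 2 \left(-5\right)\right) - 1086 = \left(-14 - 39 - 10\right) - 1086 = -63 - 1086 = -1149$)
$\left(n{\left(58,7 \right)} + p\right) - 216 = \left(\sqrt{58^{2} + 7^{2}} - 1149\right) - 216 = \left(\sqrt{3364 + 49} - 1149\right) - 216 = \left(\sqrt{3413} - 1149\right) - 216 = \left(-1149 + \sqrt{3413}\right) - 216 = -1365 + \sqrt{3413}$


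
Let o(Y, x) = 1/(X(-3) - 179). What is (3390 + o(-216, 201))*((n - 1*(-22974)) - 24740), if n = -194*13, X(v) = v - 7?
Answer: -2747360192/189 ≈ -1.4536e+7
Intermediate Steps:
X(v) = -7 + v
n = -2522
o(Y, x) = -1/189 (o(Y, x) = 1/((-7 - 3) - 179) = 1/(-10 - 179) = 1/(-189) = -1/189)
(3390 + o(-216, 201))*((n - 1*(-22974)) - 24740) = (3390 - 1/189)*((-2522 - 1*(-22974)) - 24740) = 640709*((-2522 + 22974) - 24740)/189 = 640709*(20452 - 24740)/189 = (640709/189)*(-4288) = -2747360192/189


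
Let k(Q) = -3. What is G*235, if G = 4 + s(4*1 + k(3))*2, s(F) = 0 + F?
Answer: 1410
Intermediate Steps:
s(F) = F
G = 6 (G = 4 + (4*1 - 3)*2 = 4 + (4 - 3)*2 = 4 + 1*2 = 4 + 2 = 6)
G*235 = 6*235 = 1410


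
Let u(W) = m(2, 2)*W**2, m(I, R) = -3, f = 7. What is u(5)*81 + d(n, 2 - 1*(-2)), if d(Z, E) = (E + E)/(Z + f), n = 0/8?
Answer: -42517/7 ≈ -6073.9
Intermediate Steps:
n = 0 (n = 0*(1/8) = 0)
u(W) = -3*W**2
d(Z, E) = 2*E/(7 + Z) (d(Z, E) = (E + E)/(Z + 7) = (2*E)/(7 + Z) = 2*E/(7 + Z))
u(5)*81 + d(n, 2 - 1*(-2)) = -3*5**2*81 + 2*(2 - 1*(-2))/(7 + 0) = -3*25*81 + 2*(2 + 2)/7 = -75*81 + 2*4*(1/7) = -6075 + 8/7 = -42517/7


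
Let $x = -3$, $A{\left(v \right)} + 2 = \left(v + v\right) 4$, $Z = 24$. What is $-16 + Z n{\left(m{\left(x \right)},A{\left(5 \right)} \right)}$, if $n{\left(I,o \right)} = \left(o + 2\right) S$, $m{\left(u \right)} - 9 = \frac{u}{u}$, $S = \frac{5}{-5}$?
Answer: $-976$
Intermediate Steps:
$A{\left(v \right)} = -2 + 8 v$ ($A{\left(v \right)} = -2 + \left(v + v\right) 4 = -2 + 2 v 4 = -2 + 8 v$)
$S = -1$ ($S = 5 \left(- \frac{1}{5}\right) = -1$)
$m{\left(u \right)} = 10$ ($m{\left(u \right)} = 9 + \frac{u}{u} = 9 + 1 = 10$)
$n{\left(I,o \right)} = -2 - o$ ($n{\left(I,o \right)} = \left(o + 2\right) \left(-1\right) = \left(2 + o\right) \left(-1\right) = -2 - o$)
$-16 + Z n{\left(m{\left(x \right)},A{\left(5 \right)} \right)} = -16 + 24 \left(-2 - \left(-2 + 8 \cdot 5\right)\right) = -16 + 24 \left(-2 - \left(-2 + 40\right)\right) = -16 + 24 \left(-2 - 38\right) = -16 + 24 \left(-40\right) = -16 - 960 = -976$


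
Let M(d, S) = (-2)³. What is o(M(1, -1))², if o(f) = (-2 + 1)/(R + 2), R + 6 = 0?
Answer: 1/16 ≈ 0.062500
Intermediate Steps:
R = -6 (R = -6 + 0 = -6)
M(d, S) = -8
o(f) = ¼ (o(f) = (-2 + 1)/(-6 + 2) = -1/(-4) = -1*(-¼) = ¼)
o(M(1, -1))² = (¼)² = 1/16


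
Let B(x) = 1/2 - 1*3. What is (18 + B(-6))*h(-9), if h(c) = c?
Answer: -279/2 ≈ -139.50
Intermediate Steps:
B(x) = -5/2 (B(x) = ½ - 3 = -5/2)
(18 + B(-6))*h(-9) = (18 - 5/2)*(-9) = (31/2)*(-9) = -279/2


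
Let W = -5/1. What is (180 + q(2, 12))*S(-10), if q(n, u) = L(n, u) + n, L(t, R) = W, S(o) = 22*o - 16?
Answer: -41772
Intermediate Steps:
W = -5 (W = -5*1 = -5)
S(o) = -16 + 22*o
L(t, R) = -5
q(n, u) = -5 + n
(180 + q(2, 12))*S(-10) = (180 + (-5 + 2))*(-16 + 22*(-10)) = (180 - 3)*(-16 - 220) = 177*(-236) = -41772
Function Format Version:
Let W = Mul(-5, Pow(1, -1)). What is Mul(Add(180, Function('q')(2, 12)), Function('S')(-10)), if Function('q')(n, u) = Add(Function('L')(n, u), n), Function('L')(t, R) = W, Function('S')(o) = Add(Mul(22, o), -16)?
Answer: -41772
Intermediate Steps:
W = -5 (W = Mul(-5, 1) = -5)
Function('S')(o) = Add(-16, Mul(22, o))
Function('L')(t, R) = -5
Function('q')(n, u) = Add(-5, n)
Mul(Add(180, Function('q')(2, 12)), Function('S')(-10)) = Mul(Add(180, Add(-5, 2)), Add(-16, Mul(22, -10))) = Mul(Add(180, -3), Add(-16, -220)) = Mul(177, -236) = -41772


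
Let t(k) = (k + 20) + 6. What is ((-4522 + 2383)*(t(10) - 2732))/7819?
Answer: 5766744/7819 ≈ 737.53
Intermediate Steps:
t(k) = 26 + k (t(k) = (20 + k) + 6 = 26 + k)
((-4522 + 2383)*(t(10) - 2732))/7819 = ((-4522 + 2383)*((26 + 10) - 2732))/7819 = -2139*(36 - 2732)*(1/7819) = -2139*(-2696)*(1/7819) = 5766744*(1/7819) = 5766744/7819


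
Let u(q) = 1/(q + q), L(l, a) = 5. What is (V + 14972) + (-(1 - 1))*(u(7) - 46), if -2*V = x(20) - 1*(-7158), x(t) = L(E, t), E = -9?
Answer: 22781/2 ≈ 11391.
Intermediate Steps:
x(t) = 5
u(q) = 1/(2*q)
V = -7163/2 (V = -(5 - 1*(-7158))/2 = -(5 + 7158)/2 = -1/2*7163 = -7163/2 ≈ -3581.5)
(V + 14972) + (-(1 - 1))*(u(7) - 46) = (-7163/2 + 14972) + (-(1 - 1))*((1/2)/7 - 46) = 22781/2 + (-1*0)*((1/2)*(1/7) - 46) = 22781/2 + 0*(1/14 - 46) = 22781/2 + 0*(-643/14) = 22781/2 + 0 = 22781/2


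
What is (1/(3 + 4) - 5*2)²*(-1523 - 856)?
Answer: -11326419/49 ≈ -2.3115e+5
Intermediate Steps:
(1/(3 + 4) - 5*2)²*(-1523 - 856) = (1/7 - 10)²*(-2379) = (⅐ - 10)²*(-2379) = (-69/7)²*(-2379) = (4761/49)*(-2379) = -11326419/49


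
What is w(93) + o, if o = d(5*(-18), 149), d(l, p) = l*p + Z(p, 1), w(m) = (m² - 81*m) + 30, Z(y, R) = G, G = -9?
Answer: -12273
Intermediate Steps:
Z(y, R) = -9
w(m) = 30 + m² - 81*m
d(l, p) = -9 + l*p (d(l, p) = l*p - 9 = -9 + l*p)
o = -13419 (o = -9 + (5*(-18))*149 = -9 - 90*149 = -9 - 13410 = -13419)
w(93) + o = (30 + 93² - 81*93) - 13419 = (30 + 8649 - 7533) - 13419 = 1146 - 13419 = -12273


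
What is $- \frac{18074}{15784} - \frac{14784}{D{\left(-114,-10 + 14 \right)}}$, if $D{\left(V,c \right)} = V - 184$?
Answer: $\frac{56991151}{1175908} \approx 48.466$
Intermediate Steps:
$D{\left(V,c \right)} = -184 + V$
$- \frac{18074}{15784} - \frac{14784}{D{\left(-114,-10 + 14 \right)}} = - \frac{18074}{15784} - \frac{14784}{-184 - 114} = \left(-18074\right) \frac{1}{15784} - \frac{14784}{-298} = - \frac{9037}{7892} - - \frac{7392}{149} = - \frac{9037}{7892} + \frac{7392}{149} = \frac{56991151}{1175908}$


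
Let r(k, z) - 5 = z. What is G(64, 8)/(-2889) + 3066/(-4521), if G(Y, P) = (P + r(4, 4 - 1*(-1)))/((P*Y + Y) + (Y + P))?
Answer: -106293595/156734028 ≈ -0.67818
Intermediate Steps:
r(k, z) = 5 + z
G(Y, P) = (10 + P)/(P + 2*Y + P*Y) (G(Y, P) = (P + (5 + (4 - 1*(-1))))/((P*Y + Y) + (Y + P)) = (P + (5 + (4 + 1)))/((Y + P*Y) + (P + Y)) = (P + (5 + 5))/(P + 2*Y + P*Y) = (P + 10)/(P + 2*Y + P*Y) = (10 + P)/(P + 2*Y + P*Y))
G(64, 8)/(-2889) + 3066/(-4521) = ((10 + 8)/(8 + 2*64 + 8*64))/(-2889) + 3066/(-4521) = (18/(8 + 128 + 512))*(-1/2889) + 3066*(-1/4521) = (18/648)*(-1/2889) - 1022/1507 = ((1/648)*18)*(-1/2889) - 1022/1507 = (1/36)*(-1/2889) - 1022/1507 = -1/104004 - 1022/1507 = -106293595/156734028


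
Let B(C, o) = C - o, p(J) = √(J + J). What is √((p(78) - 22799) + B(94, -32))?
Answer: √(-22673 + 2*√39) ≈ 150.53*I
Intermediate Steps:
p(J) = √2*√J (p(J) = √(2*J) = √2*√J)
√((p(78) - 22799) + B(94, -32)) = √((√2*√78 - 22799) + (94 - 1*(-32))) = √((2*√39 - 22799) + (94 + 32)) = √((-22799 + 2*√39) + 126) = √(-22673 + 2*√39)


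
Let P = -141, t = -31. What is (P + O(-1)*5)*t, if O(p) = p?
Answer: 4526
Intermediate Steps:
(P + O(-1)*5)*t = (-141 - 1*5)*(-31) = (-141 - 5)*(-31) = -146*(-31) = 4526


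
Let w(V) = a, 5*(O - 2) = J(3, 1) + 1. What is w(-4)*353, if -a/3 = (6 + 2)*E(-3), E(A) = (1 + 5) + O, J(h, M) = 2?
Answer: -364296/5 ≈ -72859.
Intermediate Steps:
O = 13/5 (O = 2 + (2 + 1)/5 = 2 + (1/5)*3 = 2 + 3/5 = 13/5 ≈ 2.6000)
E(A) = 43/5 (E(A) = (1 + 5) + 13/5 = 6 + 13/5 = 43/5)
a = -1032/5 (a = -3*(6 + 2)*43/5 = -24*43/5 = -3*344/5 = -1032/5 ≈ -206.40)
w(V) = -1032/5
w(-4)*353 = -1032/5*353 = -364296/5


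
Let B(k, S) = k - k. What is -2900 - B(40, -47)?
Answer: -2900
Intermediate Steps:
B(k, S) = 0
-2900 - B(40, -47) = -2900 - 1*0 = -2900 + 0 = -2900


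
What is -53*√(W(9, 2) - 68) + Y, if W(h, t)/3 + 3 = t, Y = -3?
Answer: -3 - 53*I*√71 ≈ -3.0 - 446.59*I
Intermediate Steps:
W(h, t) = -9 + 3*t
-53*√(W(9, 2) - 68) + Y = -53*√((-9 + 3*2) - 68) - 3 = -53*√((-9 + 6) - 68) - 3 = -53*√(-3 - 68) - 3 = -53*I*√71 - 3 = -3 - 53*I*√71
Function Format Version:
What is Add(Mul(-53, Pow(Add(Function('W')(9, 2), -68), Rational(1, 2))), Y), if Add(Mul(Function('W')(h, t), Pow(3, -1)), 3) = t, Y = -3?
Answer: Add(-3, Mul(-53, I, Pow(71, Rational(1, 2)))) ≈ Add(-3.0000, Mul(-446.59, I))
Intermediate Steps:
Function('W')(h, t) = Add(-9, Mul(3, t))
Add(Mul(-53, Pow(Add(Function('W')(9, 2), -68), Rational(1, 2))), Y) = Add(Mul(-53, Pow(Add(Add(-9, Mul(3, 2)), -68), Rational(1, 2))), -3) = Add(Mul(-53, Pow(Add(Add(-9, 6), -68), Rational(1, 2))), -3) = Add(Mul(-53, Pow(Add(-3, -68), Rational(1, 2))), -3) = Add(Mul(-53, Pow(-71, Rational(1, 2))), -3) = Add(Mul(-53, Mul(I, Pow(71, Rational(1, 2)))), -3) = Add(Mul(-53, I, Pow(71, Rational(1, 2))), -3) = Add(-3, Mul(-53, I, Pow(71, Rational(1, 2))))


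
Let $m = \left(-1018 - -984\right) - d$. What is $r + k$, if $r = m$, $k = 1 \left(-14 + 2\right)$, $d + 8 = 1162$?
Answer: $-1200$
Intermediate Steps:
$d = 1154$ ($d = -8 + 1162 = 1154$)
$k = -12$ ($k = 1 \left(-12\right) = -12$)
$m = -1188$ ($m = \left(-1018 - -984\right) - 1154 = \left(-1018 + 984\right) - 1154 = -34 - 1154 = -1188$)
$r = -1188$
$r + k = -1188 - 12 = -1200$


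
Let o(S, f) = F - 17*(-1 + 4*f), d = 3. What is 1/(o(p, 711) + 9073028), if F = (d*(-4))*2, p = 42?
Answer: 1/9024673 ≈ 1.1081e-7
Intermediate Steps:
F = -24 (F = (3*(-4))*2 = -12*2 = -24)
o(S, f) = -7 - 68*f (o(S, f) = -24 - 17*(-1 + 4*f) = -24 + (17 - 68*f) = -7 - 68*f)
1/(o(p, 711) + 9073028) = 1/((-7 - 68*711) + 9073028) = 1/((-7 - 48348) + 9073028) = 1/(-48355 + 9073028) = 1/9024673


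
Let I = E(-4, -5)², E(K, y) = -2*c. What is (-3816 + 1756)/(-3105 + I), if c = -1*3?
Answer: 2060/3069 ≈ 0.67123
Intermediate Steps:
c = -3
E(K, y) = 6 (E(K, y) = -2*(-3) = 6)
I = 36 (I = 6² = 36)
(-3816 + 1756)/(-3105 + I) = (-3816 + 1756)/(-3105 + 36) = -2060/(-3069) = -2060*(-1/3069) = 2060/3069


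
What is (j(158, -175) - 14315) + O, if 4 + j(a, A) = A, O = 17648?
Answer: 3154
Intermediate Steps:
j(a, A) = -4 + A
(j(158, -175) - 14315) + O = ((-4 - 175) - 14315) + 17648 = (-179 - 14315) + 17648 = -14494 + 17648 = 3154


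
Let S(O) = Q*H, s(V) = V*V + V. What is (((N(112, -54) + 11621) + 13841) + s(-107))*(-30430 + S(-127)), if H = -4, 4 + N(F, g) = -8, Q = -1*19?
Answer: -1116784368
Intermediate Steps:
Q = -19
N(F, g) = -12 (N(F, g) = -4 - 8 = -12)
s(V) = V + V² (s(V) = V² + V = V + V²)
S(O) = 76 (S(O) = -19*(-4) = 76)
(((N(112, -54) + 11621) + 13841) + s(-107))*(-30430 + S(-127)) = (((-12 + 11621) + 13841) - 107*(1 - 107))*(-30430 + 76) = ((11609 + 13841) - 107*(-106))*(-30354) = (25450 + 11342)*(-30354) = 36792*(-30354) = -1116784368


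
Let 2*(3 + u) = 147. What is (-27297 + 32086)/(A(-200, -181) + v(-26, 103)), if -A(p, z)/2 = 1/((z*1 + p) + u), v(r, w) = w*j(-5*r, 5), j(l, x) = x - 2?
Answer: 2973969/191893 ≈ 15.498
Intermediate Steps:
u = 141/2 (u = -3 + (½)*147 = -3 + 147/2 = 141/2 ≈ 70.500)
j(l, x) = -2 + x
v(r, w) = 3*w (v(r, w) = w*(-2 + 5) = w*3 = 3*w)
A(p, z) = -2/(141/2 + p + z) (A(p, z) = -2/((z*1 + p) + 141/2) = -2/((z + p) + 141/2) = -2/((p + z) + 141/2) = -2/(141/2 + p + z))
(-27297 + 32086)/(A(-200, -181) + v(-26, 103)) = (-27297 + 32086)/(-4/(141 + 2*(-200) + 2*(-181)) + 3*103) = 4789/(-4/(141 - 400 - 362) + 309) = 4789/(-4/(-621) + 309) = 4789/(-4*(-1/621) + 309) = 4789/(4/621 + 309) = 4789/(191893/621) = 4789*(621/191893) = 2973969/191893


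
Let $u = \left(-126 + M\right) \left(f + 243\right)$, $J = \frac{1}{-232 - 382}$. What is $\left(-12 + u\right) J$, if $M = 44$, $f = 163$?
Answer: $\frac{16652}{307} \approx 54.241$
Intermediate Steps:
$J = - \frac{1}{614}$ ($J = \frac{1}{-614} = - \frac{1}{614} \approx -0.0016287$)
$u = -33292$ ($u = \left(-126 + 44\right) \left(163 + 243\right) = \left(-82\right) 406 = -33292$)
$\left(-12 + u\right) J = \left(-12 - 33292\right) \left(- \frac{1}{614}\right) = \left(-33304\right) \left(- \frac{1}{614}\right) = \frac{16652}{307}$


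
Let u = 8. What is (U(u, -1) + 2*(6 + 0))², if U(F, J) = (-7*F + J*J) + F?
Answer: 1225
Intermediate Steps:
U(F, J) = J² - 6*F (U(F, J) = (-7*F + J²) + F = (J² - 7*F) + F = J² - 6*F)
(U(u, -1) + 2*(6 + 0))² = (((-1)² - 6*8) + 2*(6 + 0))² = ((1 - 48) + 2*6)² = (-47 + 12)² = (-35)² = 1225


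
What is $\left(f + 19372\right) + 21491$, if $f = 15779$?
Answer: $56642$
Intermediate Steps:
$\left(f + 19372\right) + 21491 = \left(15779 + 19372\right) + 21491 = 35151 + 21491 = 56642$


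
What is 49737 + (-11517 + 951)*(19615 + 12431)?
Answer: -338548299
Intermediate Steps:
49737 + (-11517 + 951)*(19615 + 12431) = 49737 - 10566*32046 = 49737 - 338598036 = -338548299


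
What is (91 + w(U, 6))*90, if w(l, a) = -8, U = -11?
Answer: 7470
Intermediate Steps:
(91 + w(U, 6))*90 = (91 - 8)*90 = 83*90 = 7470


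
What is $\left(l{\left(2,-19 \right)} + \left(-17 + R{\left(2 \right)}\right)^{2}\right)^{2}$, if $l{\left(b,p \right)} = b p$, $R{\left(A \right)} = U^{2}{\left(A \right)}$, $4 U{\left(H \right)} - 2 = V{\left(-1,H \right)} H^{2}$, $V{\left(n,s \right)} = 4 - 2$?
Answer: $\frac{1540081}{256} \approx 6015.9$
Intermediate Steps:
$V{\left(n,s \right)} = 2$ ($V{\left(n,s \right)} = 4 - 2 = 2$)
$U{\left(H \right)} = \frac{1}{2} + \frac{H^{2}}{2}$ ($U{\left(H \right)} = \frac{1}{2} + \frac{2 H^{2}}{4} = \frac{1}{2} + \frac{H^{2}}{2}$)
$R{\left(A \right)} = \left(\frac{1}{2} + \frac{A^{2}}{2}\right)^{2}$
$\left(l{\left(2,-19 \right)} + \left(-17 + R{\left(2 \right)}\right)^{2}\right)^{2} = \left(2 \left(-19\right) + \left(-17 + \frac{\left(1 + 2^{2}\right)^{2}}{4}\right)^{2}\right)^{2} = \left(-38 + \left(-17 + \frac{\left(1 + 4\right)^{2}}{4}\right)^{2}\right)^{2} = \left(-38 + \left(-17 + \frac{5^{2}}{4}\right)^{2}\right)^{2} = \left(-38 + \left(-17 + \frac{1}{4} \cdot 25\right)^{2}\right)^{2} = \left(-38 + \left(-17 + \frac{25}{4}\right)^{2}\right)^{2} = \left(-38 + \left(- \frac{43}{4}\right)^{2}\right)^{2} = \left(-38 + \frac{1849}{16}\right)^{2} = \left(\frac{1241}{16}\right)^{2} = \frac{1540081}{256}$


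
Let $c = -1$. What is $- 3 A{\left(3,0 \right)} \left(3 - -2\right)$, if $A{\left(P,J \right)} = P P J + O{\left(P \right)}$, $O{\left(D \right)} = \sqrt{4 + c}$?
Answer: $- 15 \sqrt{3} \approx -25.981$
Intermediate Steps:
$O{\left(D \right)} = \sqrt{3}$ ($O{\left(D \right)} = \sqrt{4 - 1} = \sqrt{3}$)
$A{\left(P,J \right)} = \sqrt{3} + J P^{2}$ ($A{\left(P,J \right)} = P P J + \sqrt{3} = P^{2} J + \sqrt{3} = J P^{2} + \sqrt{3} = \sqrt{3} + J P^{2}$)
$- 3 A{\left(3,0 \right)} \left(3 - -2\right) = - 3 \left(\sqrt{3} + 0 \cdot 3^{2}\right) \left(3 - -2\right) = - 3 \left(\sqrt{3} + 0 \cdot 9\right) \left(3 + 2\right) = - 3 \left(\sqrt{3} + 0\right) 5 = - 3 \sqrt{3} \cdot 5 = - 15 \sqrt{3}$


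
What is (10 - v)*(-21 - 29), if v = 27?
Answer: 850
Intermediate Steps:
(10 - v)*(-21 - 29) = (10 - 1*27)*(-21 - 29) = (10 - 27)*(-50) = -17*(-50) = 850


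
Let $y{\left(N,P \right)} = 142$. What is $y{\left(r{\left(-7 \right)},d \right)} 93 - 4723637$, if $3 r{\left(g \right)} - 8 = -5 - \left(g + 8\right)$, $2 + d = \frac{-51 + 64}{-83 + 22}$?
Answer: $-4710431$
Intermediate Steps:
$d = - \frac{135}{61}$ ($d = -2 + \frac{-51 + 64}{-83 + 22} = -2 + \frac{13}{-61} = -2 + 13 \left(- \frac{1}{61}\right) = -2 - \frac{13}{61} = - \frac{135}{61} \approx -2.2131$)
$r{\left(g \right)} = - \frac{5}{3} - \frac{g}{3}$ ($r{\left(g \right)} = \frac{8}{3} + \frac{-5 - \left(g + 8\right)}{3} = \frac{8}{3} + \frac{-5 - \left(8 + g\right)}{3} = \frac{8}{3} + \frac{-13 - g}{3} = \frac{8}{3} - \left(\frac{13}{3} + \frac{g}{3}\right) = - \frac{5}{3} - \frac{g}{3}$)
$y{\left(r{\left(-7 \right)},d \right)} 93 - 4723637 = 142 \cdot 93 - 4723637 = 13206 - 4723637 = -4710431$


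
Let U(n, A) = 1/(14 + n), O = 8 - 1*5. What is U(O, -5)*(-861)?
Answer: -861/17 ≈ -50.647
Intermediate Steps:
O = 3 (O = 8 - 5 = 3)
U(O, -5)*(-861) = -861/(14 + 3) = -861/17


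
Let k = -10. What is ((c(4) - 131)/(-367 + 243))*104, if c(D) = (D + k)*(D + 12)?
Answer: 5902/31 ≈ 190.39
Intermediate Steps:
c(D) = (-10 + D)*(12 + D) (c(D) = (D - 10)*(D + 12) = (-10 + D)*(12 + D))
((c(4) - 131)/(-367 + 243))*104 = (((-120 + 4² + 2*4) - 131)/(-367 + 243))*104 = (((-120 + 16 + 8) - 131)/(-124))*104 = ((-96 - 131)*(-1/124))*104 = -227*(-1/124)*104 = (227/124)*104 = 5902/31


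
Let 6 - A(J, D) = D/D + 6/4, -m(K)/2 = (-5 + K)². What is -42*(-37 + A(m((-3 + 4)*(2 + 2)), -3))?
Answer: 1407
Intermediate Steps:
m(K) = -2*(-5 + K)²
A(J, D) = 7/2 (A(J, D) = 6 - (D/D + 6/4) = 6 - (1 + 6*(¼)) = 6 - (1 + 3/2) = 6 - 1*5/2 = 6 - 5/2 = 7/2)
-42*(-37 + A(m((-3 + 4)*(2 + 2)), -3)) = -42*(-37 + 7/2) = -42*(-67/2) = 1407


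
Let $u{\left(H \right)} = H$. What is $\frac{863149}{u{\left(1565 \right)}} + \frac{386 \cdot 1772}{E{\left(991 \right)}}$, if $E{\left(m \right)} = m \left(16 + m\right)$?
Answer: $\frac{862438771093}{1561771405} \approx 552.22$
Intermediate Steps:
$\frac{863149}{u{\left(1565 \right)}} + \frac{386 \cdot 1772}{E{\left(991 \right)}} = \frac{863149}{1565} + \frac{386 \cdot 1772}{991 \left(16 + 991\right)} = 863149 \cdot \frac{1}{1565} + \frac{683992}{991 \cdot 1007} = \frac{863149}{1565} + \frac{683992}{997937} = \frac{862438771093}{1561771405}$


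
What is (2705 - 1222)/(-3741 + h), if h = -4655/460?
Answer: -136436/345103 ≈ -0.39535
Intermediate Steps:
h = -931/92 (h = -4655*1/460 = -931/92 ≈ -10.120)
(2705 - 1222)/(-3741 + h) = (2705 - 1222)/(-3741 - 931/92) = 1483/(-345103/92) = 1483*(-92/345103) = -136436/345103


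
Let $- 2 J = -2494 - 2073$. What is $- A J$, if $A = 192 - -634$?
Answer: $-1886171$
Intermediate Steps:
$A = 826$ ($A = 192 + 634 = 826$)
$J = \frac{4567}{2}$ ($J = - \frac{-2494 - 2073}{2} = \left(- \frac{1}{2}\right) \left(-4567\right) = \frac{4567}{2} \approx 2283.5$)
$- A J = - \frac{826 \cdot 4567}{2} = \left(-1\right) 1886171 = -1886171$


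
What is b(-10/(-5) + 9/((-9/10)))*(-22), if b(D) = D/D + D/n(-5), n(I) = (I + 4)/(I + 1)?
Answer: 682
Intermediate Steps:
n(I) = (4 + I)/(1 + I)
b(D) = 1 + 4*D (b(D) = D/D + D/(((4 - 5)/(1 - 5))) = 1 + D/((-1/(-4))) = 1 + D/((-1/4*(-1))) = 1 + D/(1/4) = 1 + D*4 = 1 + 4*D)
b(-10/(-5) + 9/((-9/10)))*(-22) = (1 + 4*(-10/(-5) + 9/((-9/10))))*(-22) = (1 + 4*(-10*(-1/5) + 9/((-9*1/10))))*(-22) = (1 + 4*(2 + 9/(-9/10)))*(-22) = (1 + 4*(2 + 9*(-10/9)))*(-22) = (1 + 4*(2 - 10))*(-22) = (1 + 4*(-8))*(-22) = (1 - 32)*(-22) = -31*(-22) = 682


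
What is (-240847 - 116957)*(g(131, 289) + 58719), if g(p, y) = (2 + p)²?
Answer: -27339088032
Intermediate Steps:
(-240847 - 116957)*(g(131, 289) + 58719) = (-240847 - 116957)*((2 + 131)² + 58719) = -357804*(133² + 58719) = -357804*(17689 + 58719) = -357804*76408 = -27339088032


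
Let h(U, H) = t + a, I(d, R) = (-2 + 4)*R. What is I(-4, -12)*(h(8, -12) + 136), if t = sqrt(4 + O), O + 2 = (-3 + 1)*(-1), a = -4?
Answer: -3216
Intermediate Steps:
I(d, R) = 2*R
O = 0 (O = -2 + (-3 + 1)*(-1) = -2 - 2*(-1) = -2 + 2 = 0)
t = 2 (t = sqrt(4 + 0) = sqrt(4) = 2)
h(U, H) = -2 (h(U, H) = 2 - 4 = -2)
I(-4, -12)*(h(8, -12) + 136) = (2*(-12))*(-2 + 136) = -24*134 = -3216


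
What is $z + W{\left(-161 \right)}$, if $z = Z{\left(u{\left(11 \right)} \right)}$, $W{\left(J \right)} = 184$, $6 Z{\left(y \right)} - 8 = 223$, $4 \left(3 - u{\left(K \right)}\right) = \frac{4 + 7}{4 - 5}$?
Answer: $\frac{445}{2} \approx 222.5$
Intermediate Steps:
$u{\left(K \right)} = \frac{23}{4}$ ($u{\left(K \right)} = 3 - \frac{\left(4 + 7\right) \frac{1}{4 - 5}}{4} = 3 - \frac{11 \frac{1}{-1}}{4} = 3 - \frac{11 \left(-1\right)}{4} = 3 - - \frac{11}{4} = 3 + \frac{11}{4} = \frac{23}{4}$)
$Z{\left(y \right)} = \frac{77}{2}$ ($Z{\left(y \right)} = \frac{4}{3} + \frac{1}{6} \cdot 223 = \frac{4}{3} + \frac{223}{6} = \frac{77}{2}$)
$z = \frac{77}{2} \approx 38.5$
$z + W{\left(-161 \right)} = \frac{77}{2} + 184 = \frac{445}{2}$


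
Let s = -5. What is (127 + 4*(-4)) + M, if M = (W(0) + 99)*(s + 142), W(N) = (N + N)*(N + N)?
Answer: 13674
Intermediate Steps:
W(N) = 4*N² (W(N) = (2*N)*(2*N) = 4*N²)
M = 13563 (M = (4*0² + 99)*(-5 + 142) = (4*0 + 99)*137 = (0 + 99)*137 = 99*137 = 13563)
(127 + 4*(-4)) + M = (127 + 4*(-4)) + 13563 = (127 - 16) + 13563 = 111 + 13563 = 13674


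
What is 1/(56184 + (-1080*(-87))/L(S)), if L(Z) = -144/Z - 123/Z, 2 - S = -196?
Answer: -89/1200984 ≈ -7.4106e-5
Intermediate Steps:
S = 198 (S = 2 - 1*(-196) = 2 + 196 = 198)
L(Z) = -267/Z
1/(56184 + (-1080*(-87))/L(S)) = 1/(56184 + (-1080*(-87))/((-267/198))) = 1/(56184 + 93960/((-267*1/198))) = 1/(56184 + 93960/(-89/66)) = 1/(56184 + 93960*(-66/89)) = 1/(56184 - 6201360/89) = 1/(-1200984/89) = -89/1200984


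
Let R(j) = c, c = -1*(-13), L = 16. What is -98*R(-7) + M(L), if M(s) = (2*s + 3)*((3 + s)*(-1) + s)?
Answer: -1379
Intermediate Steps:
c = 13
R(j) = 13
M(s) = -9 - 6*s (M(s) = (3 + 2*s)*((-3 - s) + s) = (3 + 2*s)*(-3) = -9 - 6*s)
-98*R(-7) + M(L) = -98*13 + (-9 - 6*16) = -1274 + (-9 - 96) = -1274 - 105 = -1379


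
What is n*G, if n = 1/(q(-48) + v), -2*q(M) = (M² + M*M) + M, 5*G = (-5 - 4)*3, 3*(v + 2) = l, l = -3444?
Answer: 27/17150 ≈ 0.0015743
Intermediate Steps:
v = -1150 (v = -2 + (⅓)*(-3444) = -2 - 1148 = -1150)
G = -27/5 (G = ((-5 - 4)*3)/5 = (-9*3)/5 = (⅕)*(-27) = -27/5 ≈ -5.4000)
q(M) = -M² - M/2 (q(M) = -((M² + M*M) + M)/2 = -((M² + M²) + M)/2 = -(2*M² + M)/2 = -(M + 2*M²)/2 = -M² - M/2)
n = -1/3430 (n = 1/(-1*(-48)*(½ - 48) - 1150) = 1/(-1*(-48)*(-95/2) - 1150) = 1/(-2280 - 1150) = 1/(-3430) = -1/3430 ≈ -0.00029154)
n*G = -1/3430*(-27/5) = 27/17150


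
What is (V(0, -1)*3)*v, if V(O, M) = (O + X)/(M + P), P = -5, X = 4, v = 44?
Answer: -88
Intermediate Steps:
V(O, M) = (4 + O)/(-5 + M) (V(O, M) = (O + 4)/(M - 5) = (4 + O)/(-5 + M))
(V(0, -1)*3)*v = (((4 + 0)/(-5 - 1))*3)*44 = ((4/(-6))*3)*44 = (-1/6*4*3)*44 = -2/3*3*44 = -2*44 = -88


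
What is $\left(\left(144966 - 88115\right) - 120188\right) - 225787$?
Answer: $-289124$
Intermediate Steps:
$\left(\left(144966 - 88115\right) - 120188\right) - 225787 = \left(56851 - 120188\right) - 225787 = -63337 - 225787 = -289124$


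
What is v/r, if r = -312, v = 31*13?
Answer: -31/24 ≈ -1.2917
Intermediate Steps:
v = 403
v/r = 403/(-312) = 403*(-1/312) = -31/24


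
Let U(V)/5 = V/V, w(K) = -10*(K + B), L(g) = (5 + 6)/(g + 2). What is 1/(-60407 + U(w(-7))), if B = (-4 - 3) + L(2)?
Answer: -1/60402 ≈ -1.6556e-5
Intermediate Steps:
L(g) = 11/(2 + g)
B = -17/4 (B = (-4 - 3) + 11/(2 + 2) = -7 + 11/4 = -17/4 ≈ -4.2500)
w(K) = 85/2 - 10*K (w(K) = -10*(K - 17/4) = -10*(-17/4 + K) = 85/2 - 10*K)
U(V) = 5 (U(V) = 5*(V/V) = 5*1 = 5)
1/(-60407 + U(w(-7))) = 1/(-60407 + 5) = 1/(-60402) = -1/60402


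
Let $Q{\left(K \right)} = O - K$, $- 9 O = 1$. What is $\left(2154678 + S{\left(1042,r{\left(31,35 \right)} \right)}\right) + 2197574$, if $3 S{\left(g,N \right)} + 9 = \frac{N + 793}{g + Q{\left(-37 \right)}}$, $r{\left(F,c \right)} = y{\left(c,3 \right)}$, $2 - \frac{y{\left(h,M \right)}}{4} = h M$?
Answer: $\frac{42260338933}{9710} \approx 4.3522 \cdot 10^{6}$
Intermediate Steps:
$O = - \frac{1}{9}$ ($O = \left(- \frac{1}{9}\right) 1 = - \frac{1}{9} \approx -0.11111$)
$y{\left(h,M \right)} = 8 - 4 M h$ ($y{\left(h,M \right)} = 8 - 4 h M = 8 - 4 M h$)
$r{\left(F,c \right)} = 8 - 12 c$
$Q{\left(K \right)} = - \frac{1}{9} - K$
$S{\left(g,N \right)} = -3 + \frac{793 + N}{3 \left(\frac{332}{9} + g\right)}$ ($S{\left(g,N \right)} = -3 + \frac{\left(N + 793\right) \frac{1}{g - - \frac{332}{9}}}{3} = -3 + \frac{\left(793 + N\right) \frac{1}{g + \left(- \frac{1}{9} + 37\right)}}{3} = -3 + \frac{\left(793 + N\right) \frac{1}{g + \frac{332}{9}}}{3} = -3 + \frac{\left(793 + N\right) \frac{1}{\frac{332}{9} + g}}{3} = -3 + \frac{\frac{1}{\frac{332}{9} + g} \left(793 + N\right)}{3} = -3 + \frac{793 + N}{3 \left(\frac{332}{9} + g\right)}$)
$\left(2154678 + S{\left(1042,r{\left(31,35 \right)} \right)}\right) + 2197574 = \left(2154678 + \frac{3 \left(461 + \left(8 - 420\right) - 9378\right)}{332 + 9 \cdot 1042}\right) + 2197574 = \left(2154678 + \frac{3 \left(461 + \left(8 - 420\right) - 9378\right)}{332 + 9378}\right) + 2197574 = \left(2154678 + \frac{3 \left(461 - 412 - 9378\right)}{9710}\right) + 2197574 = \left(2154678 + 3 \cdot \frac{1}{9710} \left(-9329\right)\right) + 2197574 = \left(2154678 - \frac{27987}{9710}\right) + 2197574 = \frac{20921895393}{9710} + 2197574 = \frac{42260338933}{9710}$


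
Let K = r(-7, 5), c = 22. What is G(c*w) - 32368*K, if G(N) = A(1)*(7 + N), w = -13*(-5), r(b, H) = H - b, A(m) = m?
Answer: -386979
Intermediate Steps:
w = 65
K = 12 (K = 5 - 1*(-7) = 5 + 7 = 12)
G(N) = 7 + N (G(N) = 1*(7 + N) = 7 + N)
G(c*w) - 32368*K = (7 + 22*65) - 32368*12 = (7 + 1430) - 388416 = 1437 - 388416 = -386979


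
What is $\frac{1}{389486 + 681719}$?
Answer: $\frac{1}{1071205} \approx 9.3353 \cdot 10^{-7}$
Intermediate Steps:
$\frac{1}{389486 + 681719} = \frac{1}{1071205}$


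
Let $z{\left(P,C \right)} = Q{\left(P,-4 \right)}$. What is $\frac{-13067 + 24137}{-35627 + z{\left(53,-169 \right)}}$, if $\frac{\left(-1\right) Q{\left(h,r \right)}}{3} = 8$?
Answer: $- \frac{11070}{35651} \approx -0.31051$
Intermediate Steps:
$Q{\left(h,r \right)} = -24$ ($Q{\left(h,r \right)} = \left(-3\right) 8 = -24$)
$z{\left(P,C \right)} = -24$
$\frac{-13067 + 24137}{-35627 + z{\left(53,-169 \right)}} = \frac{-13067 + 24137}{-35627 - 24} = \frac{11070}{-35651} = 11070 \left(- \frac{1}{35651}\right) = - \frac{11070}{35651}$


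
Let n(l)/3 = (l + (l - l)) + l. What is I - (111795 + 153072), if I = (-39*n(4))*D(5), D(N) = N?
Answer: -269547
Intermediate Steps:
n(l) = 6*l (n(l) = 3*((l + (l - l)) + l) = 3*((l + 0) + l) = 3*(l + l) = 3*(2*l) = 6*l)
I = -4680 (I = -234*4*5 = -39*24*5 = -936*5 = -4680)
I - (111795 + 153072) = -4680 - (111795 + 153072) = -4680 - 1*264867 = -4680 - 264867 = -269547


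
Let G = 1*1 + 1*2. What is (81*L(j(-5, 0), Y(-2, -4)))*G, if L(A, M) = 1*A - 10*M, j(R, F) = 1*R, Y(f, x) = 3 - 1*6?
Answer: 6075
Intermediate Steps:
Y(f, x) = -3 (Y(f, x) = 3 - 6 = -3)
j(R, F) = R
L(A, M) = A - 10*M
G = 3 (G = 1 + 2 = 3)
(81*L(j(-5, 0), Y(-2, -4)))*G = (81*(-5 - 10*(-3)))*3 = (81*(-5 + 30))*3 = (81*25)*3 = 2025*3 = 6075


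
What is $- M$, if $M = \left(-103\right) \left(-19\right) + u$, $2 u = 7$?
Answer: $- \frac{3921}{2} \approx -1960.5$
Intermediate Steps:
$u = \frac{7}{2}$ ($u = \frac{1}{2} \cdot 7 = \frac{7}{2} \approx 3.5$)
$M = \frac{3921}{2}$ ($M = \left(-103\right) \left(-19\right) + \frac{7}{2} = 1957 + \frac{7}{2} = \frac{3921}{2} \approx 1960.5$)
$- M = \left(-1\right) \frac{3921}{2} = - \frac{3921}{2}$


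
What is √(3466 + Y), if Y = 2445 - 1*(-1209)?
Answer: 4*√445 ≈ 84.380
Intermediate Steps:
Y = 3654 (Y = 2445 + 1209 = 3654)
√(3466 + Y) = √(3466 + 3654) = √7120 = 4*√445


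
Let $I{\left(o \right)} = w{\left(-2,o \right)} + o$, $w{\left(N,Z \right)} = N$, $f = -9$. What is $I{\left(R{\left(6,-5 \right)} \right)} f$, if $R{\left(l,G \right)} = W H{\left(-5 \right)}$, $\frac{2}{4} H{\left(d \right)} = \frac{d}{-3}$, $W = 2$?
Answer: $-42$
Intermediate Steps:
$H{\left(d \right)} = - \frac{2 d}{3}$ ($H{\left(d \right)} = 2 \frac{d}{-3} = 2 d \left(- \frac{1}{3}\right) = 2 \left(- \frac{d}{3}\right) = - \frac{2 d}{3}$)
$R{\left(l,G \right)} = \frac{20}{3}$ ($R{\left(l,G \right)} = 2 \left(\left(- \frac{2}{3}\right) \left(-5\right)\right) = 2 \cdot \frac{10}{3} = \frac{20}{3}$)
$I{\left(o \right)} = -2 + o$
$I{\left(R{\left(6,-5 \right)} \right)} f = \left(-2 + \frac{20}{3}\right) \left(-9\right) = \frac{14}{3} \left(-9\right) = -42$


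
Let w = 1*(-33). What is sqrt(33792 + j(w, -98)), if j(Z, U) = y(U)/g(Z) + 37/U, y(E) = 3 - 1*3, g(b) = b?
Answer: sqrt(6623158)/14 ≈ 183.82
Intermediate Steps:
w = -33
y(E) = 0 (y(E) = 3 - 3 = 0)
j(Z, U) = 37/U (j(Z, U) = 0/Z + 37/U = 0 + 37/U = 37/U)
sqrt(33792 + j(w, -98)) = sqrt(33792 + 37/(-98)) = sqrt(33792 + 37*(-1/98)) = sqrt(33792 - 37/98) = sqrt(3311579/98) = sqrt(6623158)/14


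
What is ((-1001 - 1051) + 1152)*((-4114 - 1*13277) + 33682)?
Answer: -14661900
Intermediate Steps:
((-1001 - 1051) + 1152)*((-4114 - 1*13277) + 33682) = (-2052 + 1152)*((-4114 - 13277) + 33682) = -900*(-17391 + 33682) = -900*16291 = -14661900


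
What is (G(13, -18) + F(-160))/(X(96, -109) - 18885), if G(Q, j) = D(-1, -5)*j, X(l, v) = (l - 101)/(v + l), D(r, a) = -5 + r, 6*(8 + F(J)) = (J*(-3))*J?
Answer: 1651/2455 ≈ 0.67251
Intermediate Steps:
F(J) = -8 - J**2/2 (F(J) = -8 + ((J*(-3))*J)/6 = -8 + ((-3*J)*J)/6 = -8 + (-3*J**2)/6 = -8 - J**2/2)
X(l, v) = (-101 + l)/(l + v)
G(Q, j) = -6*j (G(Q, j) = (-5 - 1)*j = -6*j)
(G(13, -18) + F(-160))/(X(96, -109) - 18885) = (-6*(-18) + (-8 - 1/2*(-160)**2))/((-101 + 96)/(96 - 109) - 18885) = (108 + (-8 - 1/2*25600))/(-5/(-13) - 18885) = (108 + (-8 - 12800))/(-1/13*(-5) - 18885) = (108 - 12808)/(5/13 - 18885) = -12700/(-245500/13) = -12700*(-13/245500) = 1651/2455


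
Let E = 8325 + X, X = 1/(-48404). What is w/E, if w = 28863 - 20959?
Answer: 382585216/402963299 ≈ 0.94943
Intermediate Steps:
w = 7904
X = -1/48404 ≈ -2.0659e-5
E = 402963299/48404 (E = 8325 - 1/48404 = 402963299/48404 ≈ 8325.0)
w/E = 7904/(402963299/48404) = 7904*(48404/402963299) = 382585216/402963299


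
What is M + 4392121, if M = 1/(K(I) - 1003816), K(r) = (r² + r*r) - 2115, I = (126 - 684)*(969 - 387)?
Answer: 926438485276762062/210931913141 ≈ 4.3921e+6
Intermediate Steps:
I = -324756 (I = -558*582 = -324756)
K(r) = -2115 + 2*r² (K(r) = (r² + r²) - 2115 = 2*r² - 2115 = -2115 + 2*r²)
M = 1/210931913141 (M = 1/((-2115 + 2*(-324756)²) - 1003816) = 1/((-2115 + 2*105466459536) - 1003816) = 1/((-2115 + 210932919072) - 1003816) = 1/(210932916957 - 1003816) = 1/210931913141 ≈ 4.7409e-12)
M + 4392121 = 1/210931913141 + 4392121 = 926438485276762062/210931913141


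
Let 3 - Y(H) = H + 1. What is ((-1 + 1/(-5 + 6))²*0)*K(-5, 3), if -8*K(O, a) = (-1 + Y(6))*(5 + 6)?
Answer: 0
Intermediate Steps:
Y(H) = 2 - H (Y(H) = 3 - (H + 1) = 3 - (1 + H) = 3 + (-1 - H) = 2 - H)
K(O, a) = 55/8 (K(O, a) = -(-1 + (2 - 1*6))*(5 + 6)/8 = -(-1 + (2 - 6))*11/8 = -(-1 - 4)*11/8 = -(-5)*11/8 = -⅛*(-55) = 55/8)
((-1 + 1/(-5 + 6))²*0)*K(-5, 3) = ((-1 + 1/(-5 + 6))²*0)*(55/8) = ((-1 + 1/1)²*0)*(55/8) = ((-1 + 1)²*0)*(55/8) = (0²*0)*(55/8) = (0*0)*(55/8) = 0*(55/8) = 0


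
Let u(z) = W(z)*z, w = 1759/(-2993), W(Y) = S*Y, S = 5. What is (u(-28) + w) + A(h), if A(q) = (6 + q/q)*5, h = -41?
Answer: 11835556/2993 ≈ 3954.4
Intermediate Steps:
A(q) = 35 (A(q) = (6 + 1)*5 = 7*5 = 35)
W(Y) = 5*Y
w = -1759/2993 (w = 1759*(-1/2993) = -1759/2993 ≈ -0.58770)
u(z) = 5*z² (u(z) = (5*z)*z = 5*z²)
(u(-28) + w) + A(h) = (5*(-28)² - 1759/2993) + 35 = (5*784 - 1759/2993) + 35 = (3920 - 1759/2993) + 35 = 11730801/2993 + 35 = 11835556/2993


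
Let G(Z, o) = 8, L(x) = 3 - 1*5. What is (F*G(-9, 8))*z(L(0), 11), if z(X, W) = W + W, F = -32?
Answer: -5632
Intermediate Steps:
L(x) = -2 (L(x) = 3 - 5 = -2)
z(X, W) = 2*W
(F*G(-9, 8))*z(L(0), 11) = (-32*8)*(2*11) = -256*22 = -5632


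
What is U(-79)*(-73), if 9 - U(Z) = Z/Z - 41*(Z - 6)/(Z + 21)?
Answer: -288277/58 ≈ -4970.3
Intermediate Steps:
U(Z) = 8 + 41*(-6 + Z)/(21 + Z) (U(Z) = 9 - (Z/Z - 41*(Z - 6)/(Z + 21)) = 9 - (1 - 41*(-6 + Z)/(21 + Z)) = 9 + (-1 + 41*(-6 + Z)/(21 + Z)) = 8 + 41*(-6 + Z)/(21 + Z))
U(-79)*(-73) = ((-78 + 49*(-79))/(21 - 79))*(-73) = ((-78 - 3871)/(-58))*(-73) = -1/58*(-3949)*(-73) = (3949/58)*(-73) = -288277/58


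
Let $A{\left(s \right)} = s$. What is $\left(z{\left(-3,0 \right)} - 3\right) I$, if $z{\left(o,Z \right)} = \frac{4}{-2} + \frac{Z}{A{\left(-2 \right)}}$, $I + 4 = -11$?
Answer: $75$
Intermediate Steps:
$I = -15$ ($I = -4 - 11 = -15$)
$z{\left(o,Z \right)} = -2 - \frac{Z}{2}$ ($z{\left(o,Z \right)} = \frac{4}{-2} + \frac{Z}{-2} = 4 \left(- \frac{1}{2}\right) + Z \left(- \frac{1}{2}\right) = -2 - \frac{Z}{2}$)
$\left(z{\left(-3,0 \right)} - 3\right) I = \left(\left(-2 - 0\right) - 3\right) \left(-15\right) = \left(\left(-2 + 0\right) - 3\right) \left(-15\right) = \left(-2 - 3\right) \left(-15\right) = \left(-5\right) \left(-15\right) = 75$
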